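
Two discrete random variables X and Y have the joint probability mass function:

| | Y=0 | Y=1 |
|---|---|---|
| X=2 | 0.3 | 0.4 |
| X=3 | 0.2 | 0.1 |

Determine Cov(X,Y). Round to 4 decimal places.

-0.0500

E[X] = 2.3,  E[Y] = 0.5
E[XY] = 1.1
Cov(X,Y) = E[XY] − E[X]E[Y] = 1.1 − (2.3)(0.5) = -0.05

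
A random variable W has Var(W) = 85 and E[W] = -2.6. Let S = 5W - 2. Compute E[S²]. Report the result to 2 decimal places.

E[5W - 2] = 5·-2.6 − 2 = -15
Var(5W - 2) = (5)²·85 = 2125
E[S²] = Var(S) + (E[S])² = 2125 + (-15)² = 2350

2350.00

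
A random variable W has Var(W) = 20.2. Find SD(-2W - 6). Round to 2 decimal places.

Var(-2W - 6) = (-2)²·20.2 = 80.8
SD(-2W - 6) = √80.8 ≈ 8.99

8.99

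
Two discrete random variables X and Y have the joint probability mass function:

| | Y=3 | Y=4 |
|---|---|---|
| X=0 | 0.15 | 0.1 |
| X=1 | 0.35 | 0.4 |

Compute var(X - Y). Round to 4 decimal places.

0.3875

E[X] = 0.75,  E[Y] = 3.5,  E[XY] = 2.65
var(X) = 0.75 − (0.75)² = 0.1875;  var(Y) = 12.5 − (3.5)² = 0.25
Cov(X,Y) = 2.65 − (0.75)(3.5) = 0.025
var(X - Y) = (1)²·0.1875 + (-1)²·0.25 + 2·(1)·(-1)·0.025 = 0.3875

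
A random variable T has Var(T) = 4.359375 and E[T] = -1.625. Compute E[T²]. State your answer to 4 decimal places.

7.0000

E[T²] = Var(T) + (E[T])² = 4.359375 + (-1.625)² = 7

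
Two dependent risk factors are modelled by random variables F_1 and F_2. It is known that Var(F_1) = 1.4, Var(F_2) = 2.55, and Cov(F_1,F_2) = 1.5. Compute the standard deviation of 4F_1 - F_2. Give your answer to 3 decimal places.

3.599

Var(4F_1 - F_2) = (4)²·Var(F_1) + (-1)²·Var(F_2) + 2·(4)·(-1)·Cov(F_1,F_2)
= 16·1.4 + 1·2.55 + -8·1.5 = 12.95
SD(4F_1 - F_2) = √12.95 ≈ 3.599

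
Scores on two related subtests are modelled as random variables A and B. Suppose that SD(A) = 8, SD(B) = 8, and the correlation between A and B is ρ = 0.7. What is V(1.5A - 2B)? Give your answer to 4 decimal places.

V(A) = (8)² = 64;  V(B) = (8)² = 64
cov(A,B) = ρ·SD(A)·SD(B) = 0.7·8·8 = 44.8
V(1.5A - 2B) = (1.5)²·V(A) + (-2)²·V(B) + 2·(1.5)·(-2)·cov(A,B)
= 2.25·64 + 4·64 + -6·44.8 = 131.2

131.2000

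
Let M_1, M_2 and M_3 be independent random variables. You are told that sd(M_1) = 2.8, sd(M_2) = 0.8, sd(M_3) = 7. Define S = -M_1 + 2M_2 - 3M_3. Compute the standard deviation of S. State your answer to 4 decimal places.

21.2462

var(M_1) = 7.84, var(M_2) = 0.64, var(M_3) = 49
By independence, var(S) = (-1)²var(M_1) + (2)²var(M_2) + (-3)²var(M_3)
= (-1)²·7.84 + (2)²·0.64 + (-3)²·49 = 451.4
sd(S) = √451.4 ≈ 21.2462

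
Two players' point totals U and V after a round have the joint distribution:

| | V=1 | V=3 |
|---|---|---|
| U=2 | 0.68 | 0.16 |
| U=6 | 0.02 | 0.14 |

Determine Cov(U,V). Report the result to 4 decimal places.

E[U] = 2.64,  E[V] = 1.6
E[UV] = 4.96
Cov(U,V) = E[UV] − E[U]E[V] = 4.96 − (2.64)(1.6) = 0.736

0.7360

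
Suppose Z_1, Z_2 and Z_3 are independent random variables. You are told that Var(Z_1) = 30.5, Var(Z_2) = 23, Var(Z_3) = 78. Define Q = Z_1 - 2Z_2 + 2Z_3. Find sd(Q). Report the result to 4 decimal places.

By independence, Var(Q) = (1)²Var(Z_1) + (-2)²Var(Z_2) + (2)²Var(Z_3)
= (1)²·30.5 + (-2)²·23 + (2)²·78 = 434.5
sd(Q) = √434.5 ≈ 20.8447

20.8447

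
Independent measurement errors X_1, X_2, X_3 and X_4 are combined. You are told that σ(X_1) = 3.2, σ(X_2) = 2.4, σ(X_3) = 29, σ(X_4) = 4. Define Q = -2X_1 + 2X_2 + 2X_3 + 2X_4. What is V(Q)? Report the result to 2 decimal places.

V(X_1) = 10.24, V(X_2) = 5.76, V(X_3) = 841, V(X_4) = 16
By independence, V(Q) = (-2)²V(X_1) + (2)²V(X_2) + (2)²V(X_3) + (2)²V(X_4)
= (-2)²·10.24 + (2)²·5.76 + (2)²·841 + (2)²·16 = 3492

3492.00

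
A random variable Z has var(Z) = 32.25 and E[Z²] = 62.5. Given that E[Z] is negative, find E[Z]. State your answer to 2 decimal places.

-5.50

(E[Z])² = E[Z²] − var(Z) = 62.5 − 32.25 = 30.25
E[Z] = −√30.25 = -5.5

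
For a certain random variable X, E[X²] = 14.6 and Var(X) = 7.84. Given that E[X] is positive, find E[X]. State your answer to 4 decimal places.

(E[X])² = E[X²] − Var(X) = 14.6 − 7.84 = 6.76
E[X] = √6.76 = 2.6

2.6000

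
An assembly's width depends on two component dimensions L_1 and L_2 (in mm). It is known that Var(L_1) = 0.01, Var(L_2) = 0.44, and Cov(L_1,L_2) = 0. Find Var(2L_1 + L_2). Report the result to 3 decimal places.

0.480

Var(2L_1 + L_2) = (2)²·Var(L_1) + (1)²·Var(L_2) + 2·(2)·(1)·Cov(L_1,L_2)
= 4·0.01 + 1·0.44 + 4·0 = 0.48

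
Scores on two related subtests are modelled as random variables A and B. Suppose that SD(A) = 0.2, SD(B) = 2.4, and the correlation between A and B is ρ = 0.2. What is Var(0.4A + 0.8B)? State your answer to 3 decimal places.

Var(A) = (0.2)² = 0.04;  Var(B) = (2.4)² = 5.76
Cov(A,B) = ρ·SD(A)·SD(B) = 0.2·0.2·2.4 = 0.096
Var(0.4A + 0.8B) = (0.4)²·Var(A) + (0.8)²·Var(B) + 2·(0.4)·(0.8)·Cov(A,B)
= 0.16·0.04 + 0.64·5.76 + 0.64·0.096 = 3.75424

3.754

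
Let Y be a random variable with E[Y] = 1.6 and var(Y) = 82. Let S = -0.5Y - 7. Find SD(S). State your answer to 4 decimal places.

4.5277

var(-0.5Y - 7) = (-0.5)²·82 = 20.5
SD(S) = √20.5 ≈ 4.5277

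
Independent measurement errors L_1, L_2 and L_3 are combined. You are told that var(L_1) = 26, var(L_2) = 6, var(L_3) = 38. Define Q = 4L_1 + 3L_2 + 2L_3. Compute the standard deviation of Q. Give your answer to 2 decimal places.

24.94

By independence, var(Q) = (4)²var(L_1) + (3)²var(L_2) + (2)²var(L_3)
= (4)²·26 + (3)²·6 + (2)²·38 = 622
σ(Q) = √622 ≈ 24.94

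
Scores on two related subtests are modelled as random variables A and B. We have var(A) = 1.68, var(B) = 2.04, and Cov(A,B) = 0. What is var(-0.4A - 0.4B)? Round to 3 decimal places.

0.595

var(-0.4A - 0.4B) = (-0.4)²·var(A) + (-0.4)²·var(B) + 2·(-0.4)·(-0.4)·Cov(A,B)
= 0.16·1.68 + 0.16·2.04 + 0.32·0 = 0.5952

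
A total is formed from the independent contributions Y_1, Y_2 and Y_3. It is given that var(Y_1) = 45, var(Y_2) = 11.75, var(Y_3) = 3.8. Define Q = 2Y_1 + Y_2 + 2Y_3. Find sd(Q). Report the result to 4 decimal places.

By independence, var(Q) = (2)²var(Y_1) + (1)²var(Y_2) + (2)²var(Y_3)
= (2)²·45 + (1)²·11.75 + (2)²·3.8 = 206.95
sd(Q) = √206.95 ≈ 14.3858

14.3858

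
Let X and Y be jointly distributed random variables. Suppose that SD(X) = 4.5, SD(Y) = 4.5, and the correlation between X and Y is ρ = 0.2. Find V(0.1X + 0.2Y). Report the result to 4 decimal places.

V(X) = (4.5)² = 20.25;  V(Y) = (4.5)² = 20.25
Cov(X,Y) = ρ·SD(X)·SD(Y) = 0.2·4.5·4.5 = 4.05
V(0.1X + 0.2Y) = (0.1)²·V(X) + (0.2)²·V(Y) + 2·(0.1)·(0.2)·Cov(X,Y)
= 0.01·20.25 + 0.04·20.25 + 0.04·4.05 = 1.1745

1.1745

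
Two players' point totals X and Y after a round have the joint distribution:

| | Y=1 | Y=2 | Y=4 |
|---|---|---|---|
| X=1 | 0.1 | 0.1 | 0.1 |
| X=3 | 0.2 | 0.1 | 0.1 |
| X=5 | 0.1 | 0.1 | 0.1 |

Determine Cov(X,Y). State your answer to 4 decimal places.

0.0000

E[X] = 3,  E[Y] = 2.2
E[XY] = 6.6
Cov(X,Y) = E[XY] − E[X]E[Y] = 6.6 − (3)(2.2) = 0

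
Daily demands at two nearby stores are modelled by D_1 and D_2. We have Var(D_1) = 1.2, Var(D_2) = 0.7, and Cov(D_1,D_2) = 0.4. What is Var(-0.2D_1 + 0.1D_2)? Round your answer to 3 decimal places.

Var(-0.2D_1 + 0.1D_2) = (-0.2)²·Var(D_1) + (0.1)²·Var(D_2) + 2·(-0.2)·(0.1)·Cov(D_1,D_2)
= 0.04·1.2 + 0.01·0.7 + -0.04·0.4 = 0.039

0.039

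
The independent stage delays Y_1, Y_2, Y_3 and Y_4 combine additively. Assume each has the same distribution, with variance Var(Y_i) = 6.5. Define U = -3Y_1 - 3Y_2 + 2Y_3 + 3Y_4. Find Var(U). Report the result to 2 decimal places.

By independence, Var(U) = (-3)²Var(Y_1) + (-3)²Var(Y_2) + (2)²Var(Y_3) + (3)²Var(Y_4)
= (-3)²·6.5 + (-3)²·6.5 + (2)²·6.5 + (3)²·6.5 = 201.5

201.50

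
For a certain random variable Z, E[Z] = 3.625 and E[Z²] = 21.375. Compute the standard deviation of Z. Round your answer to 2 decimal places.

2.87

var(Z) = 21.375 − (3.625)² = 8.234375
SD(Z) = √8.234375 ≈ 2.87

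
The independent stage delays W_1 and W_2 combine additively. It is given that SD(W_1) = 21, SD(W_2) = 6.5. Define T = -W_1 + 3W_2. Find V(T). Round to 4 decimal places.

821.2500

V(W_1) = 441, V(W_2) = 42.25
By independence, V(T) = (-1)²V(W_1) + (3)²V(W_2)
= (-1)²·441 + (3)²·42.25 = 821.25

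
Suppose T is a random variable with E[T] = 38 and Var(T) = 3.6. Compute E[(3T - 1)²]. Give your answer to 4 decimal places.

12801.4000

E[3T - 1] = 3·38 − 1 = 113
Var(3T - 1) = (3)²·3.6 = 32.4
E[(3T - 1)²] = Var((3T - 1)) + (E[(3T - 1)])² = 32.4 + (113)² = 12801.4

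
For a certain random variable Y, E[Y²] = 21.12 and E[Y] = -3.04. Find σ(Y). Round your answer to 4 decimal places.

3.4465

V(Y) = 21.12 − (-3.04)² = 11.8784
σ(Y) = √11.8784 ≈ 3.4465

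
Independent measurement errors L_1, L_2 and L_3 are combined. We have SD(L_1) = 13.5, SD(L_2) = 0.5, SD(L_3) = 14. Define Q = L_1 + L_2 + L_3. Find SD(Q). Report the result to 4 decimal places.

Var(L_1) = 182.25, Var(L_2) = 0.25, Var(L_3) = 196
By independence, Var(Q) = (1)²Var(L_1) + (1)²Var(L_2) + (1)²Var(L_3)
= (1)²·182.25 + (1)²·0.25 + (1)²·196 = 378.5
SD(Q) = √378.5 ≈ 19.4551

19.4551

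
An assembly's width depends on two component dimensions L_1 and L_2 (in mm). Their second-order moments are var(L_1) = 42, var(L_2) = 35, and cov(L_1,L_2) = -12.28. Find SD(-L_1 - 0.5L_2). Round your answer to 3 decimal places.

6.202

var(-L_1 - 0.5L_2) = (-1)²·var(L_1) + (-0.5)²·var(L_2) + 2·(-1)·(-0.5)·cov(L_1,L_2)
= 1·42 + 0.25·35 + 1·-12.28 = 38.47
SD(-L_1 - 0.5L_2) = √38.47 ≈ 6.202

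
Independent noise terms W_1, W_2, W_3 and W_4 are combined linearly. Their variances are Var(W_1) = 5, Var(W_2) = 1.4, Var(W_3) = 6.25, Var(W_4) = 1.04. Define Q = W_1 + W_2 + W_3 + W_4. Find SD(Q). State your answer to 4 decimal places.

By independence, Var(Q) = (1)²Var(W_1) + (1)²Var(W_2) + (1)²Var(W_3) + (1)²Var(W_4)
= (1)²·5 + (1)²·1.4 + (1)²·6.25 + (1)²·1.04 = 13.69
SD(Q) = √13.69 ≈ 3.7000

3.7000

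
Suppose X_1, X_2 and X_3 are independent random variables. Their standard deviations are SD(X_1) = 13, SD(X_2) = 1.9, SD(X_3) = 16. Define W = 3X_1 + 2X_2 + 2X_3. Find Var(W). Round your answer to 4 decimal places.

Var(X_1) = 169, Var(X_2) = 3.61, Var(X_3) = 256
By independence, Var(W) = (3)²Var(X_1) + (2)²Var(X_2) + (2)²Var(X_3)
= (3)²·169 + (2)²·3.61 + (2)²·256 = 2559.44

2559.4400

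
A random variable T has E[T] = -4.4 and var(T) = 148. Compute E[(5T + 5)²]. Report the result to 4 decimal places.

3989.0000

E[5T + 5] = 5·-4.4 + 5 = -17
var(5T + 5) = (5)²·148 = 3700
E[(5T + 5)²] = var((5T + 5)) + (E[(5T + 5)])² = 3700 + (-17)² = 3989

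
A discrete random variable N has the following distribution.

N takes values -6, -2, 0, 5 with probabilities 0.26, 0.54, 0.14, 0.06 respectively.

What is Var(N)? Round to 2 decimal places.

7.54

E[N] = (-6)(0.26) + (-2)(0.54) + (0)(0.14) + (5)(0.06) = -2.34
E[N²] = (-6)²(0.26) + (-2)²(0.54) + (0)²(0.14) + (5)²(0.06) = 13.02
Var(N) = E[N²] − (E[N])² = 13.02 − (-2.34)² = 7.5444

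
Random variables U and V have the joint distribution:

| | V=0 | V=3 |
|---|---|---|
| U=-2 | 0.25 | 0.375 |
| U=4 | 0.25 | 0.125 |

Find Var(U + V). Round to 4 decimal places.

E[U] = 0.25,  E[V] = 1.5,  E[UV] = -0.75
Var(U) = 8.5 − (0.25)² = 8.4375;  Var(V) = 4.5 − (1.5)² = 2.25
Cov(U,V) = -0.75 − (0.25)(1.5) = -1.125
Var(U + V) = (1)²·8.4375 + (1)²·2.25 + 2·(1)·(1)·-1.125 = 8.4375

8.4375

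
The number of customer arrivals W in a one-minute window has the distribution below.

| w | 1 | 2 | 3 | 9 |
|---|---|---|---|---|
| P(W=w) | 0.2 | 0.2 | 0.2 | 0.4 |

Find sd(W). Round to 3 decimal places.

3.487

E[W] = (1)(0.2) + (2)(0.2) + (3)(0.2) + (9)(0.4) = 4.8
E[W²] = (1)²(0.2) + (2)²(0.2) + (3)²(0.2) + (9)²(0.4) = 35.2
V(W) = E[W²] − (E[W])² = 35.2 − (4.8)² = 12.16
sd(W) = √12.16 ≈ 3.487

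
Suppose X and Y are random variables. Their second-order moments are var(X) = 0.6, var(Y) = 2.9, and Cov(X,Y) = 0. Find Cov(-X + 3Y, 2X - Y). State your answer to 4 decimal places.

Cov(-X + 3Y, 2X - Y) = (-1)(2)var(X) + (3)(-1)var(Y) + [(-1)(-1) + (3)(2)]Cov(X,Y)
= -2·0.6 + -3·2.9 + 7·0 = -9.9

-9.9000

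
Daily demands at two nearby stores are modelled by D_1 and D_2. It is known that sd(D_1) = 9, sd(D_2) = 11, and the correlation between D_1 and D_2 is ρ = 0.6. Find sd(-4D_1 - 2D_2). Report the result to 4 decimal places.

Var(D_1) = (9)² = 81;  Var(D_2) = (11)² = 121
Cov(D_1,D_2) = ρ·sd(D_1)·sd(D_2) = 0.6·9·11 = 59.4
Var(-4D_1 - 2D_2) = (-4)²·Var(D_1) + (-2)²·Var(D_2) + 2·(-4)·(-2)·Cov(D_1,D_2)
= 16·81 + 4·121 + 16·59.4 = 2730.4
sd(-4D_1 - 2D_2) = √2730.4 ≈ 52.2532

52.2532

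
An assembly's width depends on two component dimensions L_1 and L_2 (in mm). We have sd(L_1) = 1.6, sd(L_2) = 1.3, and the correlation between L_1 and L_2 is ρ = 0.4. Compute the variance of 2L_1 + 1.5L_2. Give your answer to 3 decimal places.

V(L_1) = (1.6)² = 2.56;  V(L_2) = (1.3)² = 1.69
cov(L_1,L_2) = ρ·sd(L_1)·sd(L_2) = 0.4·1.6·1.3 = 0.832
V(2L_1 + 1.5L_2) = (2)²·V(L_1) + (1.5)²·V(L_2) + 2·(2)·(1.5)·cov(L_1,L_2)
= 4·2.56 + 2.25·1.69 + 6·0.832 = 19.0345

19.035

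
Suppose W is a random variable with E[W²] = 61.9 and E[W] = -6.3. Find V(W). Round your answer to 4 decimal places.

V(W) = 61.9 − (-6.3)² = 22.21

22.2100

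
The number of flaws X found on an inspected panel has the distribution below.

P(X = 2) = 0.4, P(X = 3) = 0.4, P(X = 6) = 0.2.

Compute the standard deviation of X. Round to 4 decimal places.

1.4697

E[X] = (2)(0.4) + (3)(0.4) + (6)(0.2) = 3.2
E[X²] = (2)²(0.4) + (3)²(0.4) + (6)²(0.2) = 12.4
V(X) = E[X²] − (E[X])² = 12.4 − (3.2)² = 2.16
SD(X) = √2.16 ≈ 1.4697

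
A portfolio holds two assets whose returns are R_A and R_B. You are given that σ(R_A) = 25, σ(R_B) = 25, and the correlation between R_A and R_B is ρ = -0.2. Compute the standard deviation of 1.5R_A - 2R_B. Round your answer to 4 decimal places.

var(R_A) = (25)² = 625;  var(R_B) = (25)² = 625
Cov(R_A,R_B) = ρ·σ(R_A)·σ(R_B) = -0.2·25·25 = -125
var(1.5R_A - 2R_B) = (1.5)²·var(R_A) + (-2)²·var(R_B) + 2·(1.5)·(-2)·Cov(R_A,R_B)
= 2.25·625 + 4·625 + -6·-125 = 4656.25
σ(1.5R_A - 2R_B) = √4656.25 ≈ 68.2367

68.2367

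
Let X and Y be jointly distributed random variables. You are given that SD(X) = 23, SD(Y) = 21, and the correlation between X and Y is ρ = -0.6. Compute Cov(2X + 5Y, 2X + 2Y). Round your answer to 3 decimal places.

2468.800

var(X) = (23)² = 529;  var(Y) = (21)² = 441
Cov(X,Y) = ρ·SD(X)·SD(Y) = -0.6·23·21 = -289.8
Cov(2X + 5Y, 2X + 2Y) = (2)(2)var(X) + (5)(2)var(Y) + [(2)(2) + (5)(2)]Cov(X,Y)
= 4·529 + 10·441 + 14·-289.8 = 2468.8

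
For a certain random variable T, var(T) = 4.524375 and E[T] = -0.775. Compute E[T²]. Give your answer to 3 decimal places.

E[T²] = var(T) + (E[T])² = 4.524375 + (-0.775)² = 5.125

5.125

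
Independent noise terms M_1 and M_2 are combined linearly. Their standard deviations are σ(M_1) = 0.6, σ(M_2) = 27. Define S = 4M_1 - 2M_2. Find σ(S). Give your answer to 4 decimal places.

54.0533

Var(M_1) = 0.36, Var(M_2) = 729
By independence, Var(S) = (4)²Var(M_1) + (-2)²Var(M_2)
= (4)²·0.36 + (-2)²·729 = 2921.76
σ(S) = √2921.76 ≈ 54.0533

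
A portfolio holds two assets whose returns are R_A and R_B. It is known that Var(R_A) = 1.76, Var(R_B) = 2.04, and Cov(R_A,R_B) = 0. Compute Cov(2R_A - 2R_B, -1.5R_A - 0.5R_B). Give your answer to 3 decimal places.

-3.240

Cov(2R_A - 2R_B, -1.5R_A - 0.5R_B) = (2)(-1.5)Var(R_A) + (-2)(-0.5)Var(R_B) + [(2)(-0.5) + (-2)(-1.5)]Cov(R_A,R_B)
= -3·1.76 + 1·2.04 + 2·0 = -3.24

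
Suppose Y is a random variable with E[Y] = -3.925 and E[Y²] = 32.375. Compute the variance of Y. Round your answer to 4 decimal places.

16.9694

Var(Y) = 32.375 − (-3.925)² = 16.969375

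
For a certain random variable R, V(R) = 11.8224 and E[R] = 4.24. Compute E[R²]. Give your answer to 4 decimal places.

E[R²] = V(R) + (E[R])² = 11.8224 + (4.24)² = 29.8

29.8000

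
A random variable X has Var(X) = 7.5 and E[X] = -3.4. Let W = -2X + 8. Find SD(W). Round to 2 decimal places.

5.48

Var(-2X + 8) = (-2)²·7.5 = 30
SD(W) = √30 ≈ 5.48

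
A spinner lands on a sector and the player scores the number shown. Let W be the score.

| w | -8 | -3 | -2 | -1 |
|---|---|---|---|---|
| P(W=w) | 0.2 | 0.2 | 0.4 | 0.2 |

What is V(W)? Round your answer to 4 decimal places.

E[W] = (-8)(0.2) + (-3)(0.2) + (-2)(0.4) + (-1)(0.2) = -3.2
E[W²] = (-8)²(0.2) + (-3)²(0.2) + (-2)²(0.4) + (-1)²(0.2) = 16.4
V(W) = E[W²] − (E[W])² = 16.4 − (-3.2)² = 6.16

6.1600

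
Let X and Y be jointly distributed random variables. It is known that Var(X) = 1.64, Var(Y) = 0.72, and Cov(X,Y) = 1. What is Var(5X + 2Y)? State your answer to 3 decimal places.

Var(5X + 2Y) = (5)²·Var(X) + (2)²·Var(Y) + 2·(5)·(2)·Cov(X,Y)
= 25·1.64 + 4·0.72 + 20·1 = 63.88

63.880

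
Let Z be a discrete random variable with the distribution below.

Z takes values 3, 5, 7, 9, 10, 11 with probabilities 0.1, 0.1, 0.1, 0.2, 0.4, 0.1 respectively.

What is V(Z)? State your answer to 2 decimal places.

E[Z] = (3)(0.1) + (5)(0.1) + (7)(0.1) + (9)(0.2) + (10)(0.4) + (11)(0.1) = 8.4
E[Z²] = (3)²(0.1) + (5)²(0.1) + (7)²(0.1) + (9)²(0.2) + (10)²(0.4) + (11)²(0.1) = 76.6
V(Z) = E[Z²] − (E[Z])² = 76.6 − (8.4)² = 6.04

6.04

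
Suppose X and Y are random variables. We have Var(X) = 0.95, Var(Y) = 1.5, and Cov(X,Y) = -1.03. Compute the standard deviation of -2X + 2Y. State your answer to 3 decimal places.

4.247

Var(-2X + 2Y) = (-2)²·Var(X) + (2)²·Var(Y) + 2·(-2)·(2)·Cov(X,Y)
= 4·0.95 + 4·1.5 + -8·-1.03 = 18.04
σ(-2X + 2Y) = √18.04 ≈ 4.247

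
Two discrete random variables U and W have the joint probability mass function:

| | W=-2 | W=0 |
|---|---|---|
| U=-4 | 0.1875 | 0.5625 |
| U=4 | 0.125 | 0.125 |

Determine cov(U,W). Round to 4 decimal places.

-0.7500

E[U] = -2,  E[W] = -0.625
E[UW] = 0.5
cov(U,W) = E[UW] − E[U]E[W] = 0.5 − (-2)(-0.625) = -0.75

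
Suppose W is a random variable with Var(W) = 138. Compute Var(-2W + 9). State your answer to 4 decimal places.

552.0000

Var(-2W + 9) = (-2)²·Var(W) = 4·138 = 552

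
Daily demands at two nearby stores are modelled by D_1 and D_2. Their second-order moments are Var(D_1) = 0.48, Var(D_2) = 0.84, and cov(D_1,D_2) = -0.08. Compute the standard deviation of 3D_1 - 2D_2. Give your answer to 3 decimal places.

2.939

Var(3D_1 - 2D_2) = (3)²·Var(D_1) + (-2)²·Var(D_2) + 2·(3)·(-2)·cov(D_1,D_2)
= 9·0.48 + 4·0.84 + -12·-0.08 = 8.64
SD(3D_1 - 2D_2) = √8.64 ≈ 2.939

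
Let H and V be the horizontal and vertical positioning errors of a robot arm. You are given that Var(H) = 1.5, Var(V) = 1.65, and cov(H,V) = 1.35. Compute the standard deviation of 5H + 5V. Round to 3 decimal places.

12.093

Var(5H + 5V) = (5)²·Var(H) + (5)²·Var(V) + 2·(5)·(5)·cov(H,V)
= 25·1.5 + 25·1.65 + 50·1.35 = 146.25
SD(5H + 5V) = √146.25 ≈ 12.093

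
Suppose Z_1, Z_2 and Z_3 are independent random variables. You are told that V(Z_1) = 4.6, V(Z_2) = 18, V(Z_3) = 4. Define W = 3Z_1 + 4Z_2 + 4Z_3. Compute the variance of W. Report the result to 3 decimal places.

By independence, V(W) = (3)²V(Z_1) + (4)²V(Z_2) + (4)²V(Z_3)
= (3)²·4.6 + (4)²·18 + (4)²·4 = 393.4

393.400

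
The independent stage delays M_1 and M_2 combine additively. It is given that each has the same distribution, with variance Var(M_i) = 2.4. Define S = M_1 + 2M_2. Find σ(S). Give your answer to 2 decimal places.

3.46

By independence, Var(S) = (1)²Var(M_1) + (2)²Var(M_2)
= (1)²·2.4 + (2)²·2.4 = 12
σ(S) = √12 ≈ 3.46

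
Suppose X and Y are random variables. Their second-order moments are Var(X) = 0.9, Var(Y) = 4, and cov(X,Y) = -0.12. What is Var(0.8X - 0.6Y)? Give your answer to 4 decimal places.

2.1312

Var(0.8X - 0.6Y) = (0.8)²·Var(X) + (-0.6)²·Var(Y) + 2·(0.8)·(-0.6)·cov(X,Y)
= 0.64·0.9 + 0.36·4 + -0.96·-0.12 = 2.1312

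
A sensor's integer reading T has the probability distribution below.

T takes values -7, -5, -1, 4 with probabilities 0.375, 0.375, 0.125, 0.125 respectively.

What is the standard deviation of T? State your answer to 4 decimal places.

3.5860

E[T] = (-7)(0.375) + (-5)(0.375) + (-1)(0.125) + (4)(0.125) = -4.125
E[T²] = (-7)²(0.375) + (-5)²(0.375) + (-1)²(0.125) + (4)²(0.125) = 29.875
Var(T) = E[T²] − (E[T])² = 29.875 − (-4.125)² = 12.859375
SD(T) = √12.859375 ≈ 3.5860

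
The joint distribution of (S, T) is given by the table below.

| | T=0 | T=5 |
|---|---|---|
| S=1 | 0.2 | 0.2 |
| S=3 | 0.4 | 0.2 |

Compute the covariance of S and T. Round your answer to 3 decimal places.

-0.400

E[S] = 2.2,  E[T] = 2
E[ST] = 4
Cov(S,T) = E[ST] − E[S]E[T] = 4 − (2.2)(2) = -0.4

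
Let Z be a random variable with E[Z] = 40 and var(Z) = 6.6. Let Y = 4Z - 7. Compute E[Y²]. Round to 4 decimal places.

23514.6000

E[4Z - 7] = 4·40 − 7 = 153
var(4Z - 7) = (4)²·6.6 = 105.6
E[Y²] = var(Y) + (E[Y])² = 105.6 + (153)² = 23514.6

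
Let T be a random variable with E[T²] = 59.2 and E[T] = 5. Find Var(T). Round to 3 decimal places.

Var(T) = 59.2 − (5)² = 34.2

34.200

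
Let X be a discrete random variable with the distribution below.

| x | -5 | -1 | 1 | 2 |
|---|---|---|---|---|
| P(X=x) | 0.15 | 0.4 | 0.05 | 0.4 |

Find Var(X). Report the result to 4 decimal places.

5.7100

E[X] = (-5)(0.15) + (-1)(0.4) + (1)(0.05) + (2)(0.4) = -0.3
E[X²] = (-5)²(0.15) + (-1)²(0.4) + (1)²(0.05) + (2)²(0.4) = 5.8
Var(X) = E[X²] − (E[X])² = 5.8 − (-0.3)² = 5.71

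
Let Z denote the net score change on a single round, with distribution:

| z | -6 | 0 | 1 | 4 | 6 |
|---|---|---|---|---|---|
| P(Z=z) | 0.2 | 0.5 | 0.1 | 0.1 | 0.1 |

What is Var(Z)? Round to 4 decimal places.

E[Z] = (-6)(0.2) + (0)(0.5) + (1)(0.1) + (4)(0.1) + (6)(0.1) = -0.1
E[Z²] = (-6)²(0.2) + (0)²(0.5) + (1)²(0.1) + (4)²(0.1) + (6)²(0.1) = 12.5
Var(Z) = E[Z²] − (E[Z])² = 12.5 − (-0.1)² = 12.49

12.4900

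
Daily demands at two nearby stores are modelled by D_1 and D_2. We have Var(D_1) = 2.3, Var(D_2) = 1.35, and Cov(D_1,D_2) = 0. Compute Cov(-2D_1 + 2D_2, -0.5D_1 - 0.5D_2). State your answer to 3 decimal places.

Cov(-2D_1 + 2D_2, -0.5D_1 - 0.5D_2) = (-2)(-0.5)Var(D_1) + (2)(-0.5)Var(D_2) + [(-2)(-0.5) + (2)(-0.5)]Cov(D_1,D_2)
= 1·2.3 + -1·1.35 + 0·0 = 0.95

0.950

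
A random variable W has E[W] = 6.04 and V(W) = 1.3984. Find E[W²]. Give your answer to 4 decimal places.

E[W²] = V(W) + (E[W])² = 1.3984 + (6.04)² = 37.88

37.8800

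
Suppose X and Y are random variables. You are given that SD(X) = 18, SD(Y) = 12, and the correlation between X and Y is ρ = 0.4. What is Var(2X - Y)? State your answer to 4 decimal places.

1094.4000

Var(X) = (18)² = 324;  Var(Y) = (12)² = 144
Cov(X,Y) = ρ·SD(X)·SD(Y) = 0.4·18·12 = 86.4
Var(2X - Y) = (2)²·Var(X) + (-1)²·Var(Y) + 2·(2)·(-1)·Cov(X,Y)
= 4·324 + 1·144 + -4·86.4 = 1094.4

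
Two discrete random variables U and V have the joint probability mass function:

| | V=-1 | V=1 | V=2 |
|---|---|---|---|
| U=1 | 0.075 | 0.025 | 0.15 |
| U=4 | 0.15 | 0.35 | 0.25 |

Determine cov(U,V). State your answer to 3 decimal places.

E[U] = 3.25,  E[V] = 0.95
E[UV] = 3.05
cov(U,V) = E[UV] − E[U]E[V] = 3.05 − (3.25)(0.95) = -0.0375

-0.038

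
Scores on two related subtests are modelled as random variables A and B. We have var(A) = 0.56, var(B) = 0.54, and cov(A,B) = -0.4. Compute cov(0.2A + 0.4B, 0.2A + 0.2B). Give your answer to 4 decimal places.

0.0176

cov(0.2A + 0.4B, 0.2A + 0.2B) = (0.2)(0.2)var(A) + (0.4)(0.2)var(B) + [(0.2)(0.2) + (0.4)(0.2)]cov(A,B)
= 0.04·0.56 + 0.08·0.54 + 0.12·-0.4 = 0.0176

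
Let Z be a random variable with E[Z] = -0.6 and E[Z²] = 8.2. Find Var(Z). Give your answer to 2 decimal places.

7.84

Var(Z) = 8.2 − (-0.6)² = 7.84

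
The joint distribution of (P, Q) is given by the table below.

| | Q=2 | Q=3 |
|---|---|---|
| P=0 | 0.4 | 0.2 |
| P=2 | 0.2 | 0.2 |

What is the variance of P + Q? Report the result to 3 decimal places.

E[P] = 0.8,  E[Q] = 2.4,  E[PQ] = 2
Var(P) = 1.6 − (0.8)² = 0.96;  Var(Q) = 6 − (2.4)² = 0.24
cov(P,Q) = 2 − (0.8)(2.4) = 0.08
Var(P + Q) = (1)²·0.96 + (1)²·0.24 + 2·(1)·(1)·0.08 = 1.36

1.360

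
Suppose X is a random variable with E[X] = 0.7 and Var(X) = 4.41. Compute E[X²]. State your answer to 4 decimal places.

4.9000

E[X²] = Var(X) + (E[X])² = 4.41 + (0.7)² = 4.9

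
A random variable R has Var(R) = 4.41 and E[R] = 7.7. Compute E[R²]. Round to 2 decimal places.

E[R²] = Var(R) + (E[R])² = 4.41 + (7.7)² = 63.7

63.70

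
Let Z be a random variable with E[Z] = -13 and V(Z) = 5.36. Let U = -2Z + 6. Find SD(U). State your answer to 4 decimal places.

V(-2Z + 6) = (-2)²·5.36 = 21.44
SD(U) = √21.44 ≈ 4.6303

4.6303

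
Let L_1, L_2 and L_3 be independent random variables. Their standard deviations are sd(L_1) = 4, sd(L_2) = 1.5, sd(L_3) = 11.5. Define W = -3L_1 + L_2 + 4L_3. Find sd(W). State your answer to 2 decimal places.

47.56

Var(L_1) = 16, Var(L_2) = 2.25, Var(L_3) = 132.25
By independence, Var(W) = (-3)²Var(L_1) + (1)²Var(L_2) + (4)²Var(L_3)
= (-3)²·16 + (1)²·2.25 + (4)²·132.25 = 2262.25
sd(W) = √2262.25 ≈ 47.56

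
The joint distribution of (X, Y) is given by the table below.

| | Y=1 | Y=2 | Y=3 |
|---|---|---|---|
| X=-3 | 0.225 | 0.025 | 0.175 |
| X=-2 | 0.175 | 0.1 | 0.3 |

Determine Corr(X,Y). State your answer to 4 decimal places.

E[X] = -2.425,  E[Y] = 2.075
E[XY] = -4.95
Cov(X,Y) = E[XY] − E[X]E[Y] = -4.95 − (-2.425)(2.075) = 0.081875
Var(X) = 0.244375,  Var(Y) = 0.869375
ρ = 0.081875 / √(0.244375·0.869375) ≈ 0.1776

0.1776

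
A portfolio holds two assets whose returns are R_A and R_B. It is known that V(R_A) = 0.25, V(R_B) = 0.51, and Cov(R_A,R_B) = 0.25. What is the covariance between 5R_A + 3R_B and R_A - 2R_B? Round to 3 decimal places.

-3.560

Cov(5R_A + 3R_B, R_A - 2R_B) = (5)(1)V(R_A) + (3)(-2)V(R_B) + [(5)(-2) + (3)(1)]Cov(R_A,R_B)
= 5·0.25 + -6·0.51 + -7·0.25 = -3.56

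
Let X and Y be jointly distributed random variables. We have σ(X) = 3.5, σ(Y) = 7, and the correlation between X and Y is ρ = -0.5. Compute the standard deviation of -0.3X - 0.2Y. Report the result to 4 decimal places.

1.2619

Var(X) = (3.5)² = 12.25;  Var(Y) = (7)² = 49
Cov(X,Y) = ρ·σ(X)·σ(Y) = -0.5·3.5·7 = -12.25
Var(-0.3X - 0.2Y) = (-0.3)²·Var(X) + (-0.2)²·Var(Y) + 2·(-0.3)·(-0.2)·Cov(X,Y)
= 0.09·12.25 + 0.04·49 + 0.12·-12.25 = 1.5925
σ(-0.3X - 0.2Y) = √1.5925 ≈ 1.2619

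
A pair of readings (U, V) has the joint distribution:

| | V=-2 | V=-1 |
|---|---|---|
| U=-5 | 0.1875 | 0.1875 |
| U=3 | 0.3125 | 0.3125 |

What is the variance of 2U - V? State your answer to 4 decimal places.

E[U] = 0,  E[V] = -1.5,  E[UV] = 0
var(U) = 15 − (0)² = 15;  var(V) = 2.5 − (-1.5)² = 0.25
cov(U,V) = 0 − (0)(-1.5) = 0
var(2U - V) = (2)²·15 + (-1)²·0.25 + 2·(2)·(-1)·0 = 60.25

60.2500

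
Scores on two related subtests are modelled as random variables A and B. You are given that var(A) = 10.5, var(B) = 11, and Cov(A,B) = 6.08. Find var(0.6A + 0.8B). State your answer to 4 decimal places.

var(0.6A + 0.8B) = (0.6)²·var(A) + (0.8)²·var(B) + 2·(0.6)·(0.8)·Cov(A,B)
= 0.36·10.5 + 0.64·11 + 0.96·6.08 = 16.6568

16.6568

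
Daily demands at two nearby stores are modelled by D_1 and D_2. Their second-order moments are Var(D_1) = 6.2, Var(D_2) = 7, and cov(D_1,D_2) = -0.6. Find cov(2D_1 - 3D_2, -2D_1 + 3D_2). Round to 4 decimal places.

cov(2D_1 - 3D_2, -2D_1 + 3D_2) = (2)(-2)Var(D_1) + (-3)(3)Var(D_2) + [(2)(3) + (-3)(-2)]cov(D_1,D_2)
= -4·6.2 + -9·7 + 12·-0.6 = -95

-95.0000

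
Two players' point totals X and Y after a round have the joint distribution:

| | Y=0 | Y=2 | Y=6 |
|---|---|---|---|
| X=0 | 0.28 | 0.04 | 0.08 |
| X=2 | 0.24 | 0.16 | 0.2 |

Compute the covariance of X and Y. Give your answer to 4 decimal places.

E[X] = 1.2,  E[Y] = 2.08
E[XY] = 3.04
cov(X,Y) = E[XY] − E[X]E[Y] = 3.04 − (1.2)(2.08) = 0.544

0.5440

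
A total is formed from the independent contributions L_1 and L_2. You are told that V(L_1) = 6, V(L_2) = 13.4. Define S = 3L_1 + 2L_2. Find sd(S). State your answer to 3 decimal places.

By independence, V(S) = (3)²V(L_1) + (2)²V(L_2)
= (3)²·6 + (2)²·13.4 = 107.6
sd(S) = √107.6 ≈ 10.373

10.373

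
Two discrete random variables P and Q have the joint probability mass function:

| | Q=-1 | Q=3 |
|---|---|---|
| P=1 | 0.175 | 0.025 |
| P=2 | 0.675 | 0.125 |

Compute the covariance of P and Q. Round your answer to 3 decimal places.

0.020

E[P] = 1.8,  E[Q] = -0.4
E[PQ] = -0.7
Cov(P,Q) = E[PQ] − E[P]E[Q] = -0.7 − (1.8)(-0.4) = 0.02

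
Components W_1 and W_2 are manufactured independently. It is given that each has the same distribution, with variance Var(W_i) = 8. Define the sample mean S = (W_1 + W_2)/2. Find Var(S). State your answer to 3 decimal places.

4.000

By independence, Var(S) = (0.5)²Var(W_1) + (0.5)²Var(W_2)
= (0.5)²·8 + (0.5)²·8 = 4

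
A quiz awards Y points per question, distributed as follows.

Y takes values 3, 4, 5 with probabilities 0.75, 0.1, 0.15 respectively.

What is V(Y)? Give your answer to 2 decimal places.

0.54

E[Y] = (3)(0.75) + (4)(0.1) + (5)(0.15) = 3.4
E[Y²] = (3)²(0.75) + (4)²(0.1) + (5)²(0.15) = 12.1
V(Y) = E[Y²] − (E[Y])² = 12.1 − (3.4)² = 0.54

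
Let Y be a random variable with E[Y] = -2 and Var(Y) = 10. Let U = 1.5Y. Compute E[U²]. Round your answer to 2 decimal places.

E[1.5Y] = 1.5·-2 = -3
Var(1.5Y) = (1.5)²·10 = 22.5
E[U²] = Var(U) + (E[U])² = 22.5 + (-3)² = 31.5

31.50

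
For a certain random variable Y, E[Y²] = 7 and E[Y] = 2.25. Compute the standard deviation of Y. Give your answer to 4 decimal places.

V(Y) = 7 − (2.25)² = 1.9375
σ(Y) = √1.9375 ≈ 1.3919

1.3919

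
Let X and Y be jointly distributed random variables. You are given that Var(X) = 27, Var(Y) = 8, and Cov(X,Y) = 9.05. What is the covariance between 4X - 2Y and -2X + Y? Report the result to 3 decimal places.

-159.600

Cov(4X - 2Y, -2X + Y) = (4)(-2)Var(X) + (-2)(1)Var(Y) + [(4)(1) + (-2)(-2)]Cov(X,Y)
= -8·27 + -2·8 + 8·9.05 = -159.6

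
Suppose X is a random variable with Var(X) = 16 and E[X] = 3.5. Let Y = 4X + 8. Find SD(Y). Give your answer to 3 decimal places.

Var(4X + 8) = (4)²·16 = 256
SD(Y) = √256 ≈ 16.000

16.000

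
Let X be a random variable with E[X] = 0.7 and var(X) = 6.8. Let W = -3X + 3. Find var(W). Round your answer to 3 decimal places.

var(-3X + 3) = (-3)²·var(X) = 9·6.8 = 61.2

61.200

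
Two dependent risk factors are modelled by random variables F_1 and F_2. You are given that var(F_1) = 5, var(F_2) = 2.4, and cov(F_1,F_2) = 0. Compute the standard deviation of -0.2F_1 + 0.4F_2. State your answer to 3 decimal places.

var(-0.2F_1 + 0.4F_2) = (-0.2)²·var(F_1) + (0.4)²·var(F_2) + 2·(-0.2)·(0.4)·cov(F_1,F_2)
= 0.04·5 + 0.16·2.4 + -0.16·0 = 0.584
σ(-0.2F_1 + 0.4F_2) = √0.584 ≈ 0.764

0.764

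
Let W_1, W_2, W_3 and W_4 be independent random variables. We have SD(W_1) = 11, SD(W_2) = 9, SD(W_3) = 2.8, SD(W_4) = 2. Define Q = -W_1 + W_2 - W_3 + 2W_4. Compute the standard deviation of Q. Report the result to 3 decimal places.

15.028

var(W_1) = 121, var(W_2) = 81, var(W_3) = 7.84, var(W_4) = 4
By independence, var(Q) = (-1)²var(W_1) + (1)²var(W_2) + (-1)²var(W_3) + (2)²var(W_4)
= (-1)²·121 + (1)²·81 + (-1)²·7.84 + (2)²·4 = 225.84
SD(Q) = √225.84 ≈ 15.028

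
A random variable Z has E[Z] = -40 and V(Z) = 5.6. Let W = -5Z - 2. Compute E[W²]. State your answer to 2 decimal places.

E[-5Z - 2] = -5·-40 − 2 = 198
V(-5Z - 2) = (-5)²·5.6 = 140
E[W²] = V(W) + (E[W])² = 140 + (198)² = 39344

39344.00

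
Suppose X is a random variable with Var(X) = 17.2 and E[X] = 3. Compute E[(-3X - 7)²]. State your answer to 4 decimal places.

E[-3X - 7] = -3·3 − 7 = -16
Var(-3X - 7) = (-3)²·17.2 = 154.8
E[(-3X - 7)²] = Var((-3X - 7)) + (E[(-3X - 7)])² = 154.8 + (-16)² = 410.8

410.8000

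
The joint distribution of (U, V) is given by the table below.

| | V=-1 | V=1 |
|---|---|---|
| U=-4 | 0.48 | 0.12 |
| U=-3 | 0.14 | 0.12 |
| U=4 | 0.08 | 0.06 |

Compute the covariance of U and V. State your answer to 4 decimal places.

E[U] = -2.62,  E[V] = -0.4
E[UV] = 1.42
Cov(U,V) = E[UV] − E[U]E[V] = 1.42 − (-2.62)(-0.4) = 0.372

0.3720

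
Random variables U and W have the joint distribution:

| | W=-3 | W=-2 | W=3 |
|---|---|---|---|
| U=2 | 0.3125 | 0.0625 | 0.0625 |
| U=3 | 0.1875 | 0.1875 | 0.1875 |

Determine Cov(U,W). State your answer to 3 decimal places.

0.328

E[U] = 2.5625,  E[W] = -1.25
E[UW] = -2.875
Cov(U,W) = E[UW] − E[U]E[W] = -2.875 − (2.5625)(-1.25) = 0.328125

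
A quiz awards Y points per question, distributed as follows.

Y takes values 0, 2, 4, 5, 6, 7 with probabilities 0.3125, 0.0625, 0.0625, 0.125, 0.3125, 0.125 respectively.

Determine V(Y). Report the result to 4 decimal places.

7.6875

E[Y] = (0)(0.3125) + (2)(0.0625) + (4)(0.0625) + (5)(0.125) + (6)(0.3125) + (7)(0.125) = 3.75
E[Y²] = (0)²(0.3125) + (2)²(0.0625) + (4)²(0.0625) + (5)²(0.125) + (6)²(0.3125) + (7)²(0.125) = 21.75
V(Y) = E[Y²] − (E[Y])² = 21.75 − (3.75)² = 7.6875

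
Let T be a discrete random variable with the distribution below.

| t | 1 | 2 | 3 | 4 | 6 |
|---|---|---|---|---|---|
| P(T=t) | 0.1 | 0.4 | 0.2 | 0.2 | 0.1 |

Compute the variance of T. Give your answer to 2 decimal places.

1.89

E[T] = (1)(0.1) + (2)(0.4) + (3)(0.2) + (4)(0.2) + (6)(0.1) = 2.9
E[T²] = (1)²(0.1) + (2)²(0.4) + (3)²(0.2) + (4)²(0.2) + (6)²(0.1) = 10.3
V(T) = E[T²] − (E[T])² = 10.3 − (2.9)² = 1.89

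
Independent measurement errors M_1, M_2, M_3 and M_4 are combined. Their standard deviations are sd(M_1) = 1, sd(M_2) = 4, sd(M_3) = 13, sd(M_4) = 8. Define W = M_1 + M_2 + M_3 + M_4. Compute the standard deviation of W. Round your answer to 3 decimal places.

Var(M_1) = 1, Var(M_2) = 16, Var(M_3) = 169, Var(M_4) = 64
By independence, Var(W) = (1)²Var(M_1) + (1)²Var(M_2) + (1)²Var(M_3) + (1)²Var(M_4)
= (1)²·1 + (1)²·16 + (1)²·169 + (1)²·64 = 250
sd(W) = √250 ≈ 15.811

15.811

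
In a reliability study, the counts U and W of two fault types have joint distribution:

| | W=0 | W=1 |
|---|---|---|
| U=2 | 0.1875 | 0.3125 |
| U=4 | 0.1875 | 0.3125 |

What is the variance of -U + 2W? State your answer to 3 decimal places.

E[U] = 3,  E[W] = 0.625,  E[UW] = 1.875
Var(U) = 10 − (3)² = 1;  Var(W) = 0.625 − (0.625)² = 0.234375
Cov(U,W) = 1.875 − (3)(0.625) = 0
Var(-U + 2W) = (-1)²·1 + (2)²·0.234375 + 2·(-1)·(2)·0 = 1.9375

1.938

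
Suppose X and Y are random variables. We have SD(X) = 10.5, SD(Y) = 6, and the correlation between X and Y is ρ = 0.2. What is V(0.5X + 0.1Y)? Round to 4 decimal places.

V(X) = (10.5)² = 110.25;  V(Y) = (6)² = 36
Cov(X,Y) = ρ·SD(X)·SD(Y) = 0.2·10.5·6 = 12.6
V(0.5X + 0.1Y) = (0.5)²·V(X) + (0.1)²·V(Y) + 2·(0.5)·(0.1)·Cov(X,Y)
= 0.25·110.25 + 0.01·36 + 0.1·12.6 = 29.1825

29.1825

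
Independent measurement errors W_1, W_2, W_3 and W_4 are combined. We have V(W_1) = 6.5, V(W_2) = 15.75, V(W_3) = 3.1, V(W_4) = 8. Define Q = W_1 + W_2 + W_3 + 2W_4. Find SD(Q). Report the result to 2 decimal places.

7.57

By independence, V(Q) = (1)²V(W_1) + (1)²V(W_2) + (1)²V(W_3) + (2)²V(W_4)
= (1)²·6.5 + (1)²·15.75 + (1)²·3.1 + (2)²·8 = 57.35
SD(Q) = √57.35 ≈ 7.57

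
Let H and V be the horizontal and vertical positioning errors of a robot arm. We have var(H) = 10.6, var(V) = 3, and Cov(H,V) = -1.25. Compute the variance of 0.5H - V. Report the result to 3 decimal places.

var(0.5H - V) = (0.5)²·var(H) + (-1)²·var(V) + 2·(0.5)·(-1)·Cov(H,V)
= 0.25·10.6 + 1·3 + -1·-1.25 = 6.9

6.900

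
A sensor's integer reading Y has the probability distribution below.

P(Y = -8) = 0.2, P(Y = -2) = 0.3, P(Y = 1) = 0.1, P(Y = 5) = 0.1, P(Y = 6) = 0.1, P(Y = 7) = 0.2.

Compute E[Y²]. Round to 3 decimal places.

E[Y²] = (-8)²(0.2) + (-2)²(0.3) + (1)²(0.1) + (5)²(0.1) + (6)²(0.1) + (7)²(0.2) = 30

30.000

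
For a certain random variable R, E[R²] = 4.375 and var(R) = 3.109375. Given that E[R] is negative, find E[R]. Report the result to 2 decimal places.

-1.13

(E[R])² = E[R²] − var(R) = 4.375 − 3.109375 = 1.265625
E[R] = −√1.265625 = -1.125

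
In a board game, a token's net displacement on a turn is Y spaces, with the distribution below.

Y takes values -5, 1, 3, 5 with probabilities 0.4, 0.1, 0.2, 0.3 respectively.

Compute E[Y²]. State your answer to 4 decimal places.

19.4000

E[Y²] = (-5)²(0.4) + (1)²(0.1) + (3)²(0.2) + (5)²(0.3) = 19.4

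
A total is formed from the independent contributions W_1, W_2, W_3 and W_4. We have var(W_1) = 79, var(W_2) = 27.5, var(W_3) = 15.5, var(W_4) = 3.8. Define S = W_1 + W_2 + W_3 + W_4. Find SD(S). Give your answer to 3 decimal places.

By independence, var(S) = (1)²var(W_1) + (1)²var(W_2) + (1)²var(W_3) + (1)²var(W_4)
= (1)²·79 + (1)²·27.5 + (1)²·15.5 + (1)²·3.8 = 125.8
SD(S) = √125.8 ≈ 11.216

11.216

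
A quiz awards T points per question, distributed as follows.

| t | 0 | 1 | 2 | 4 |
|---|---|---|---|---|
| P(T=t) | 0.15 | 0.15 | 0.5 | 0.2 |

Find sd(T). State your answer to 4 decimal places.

E[T] = (0)(0.15) + (1)(0.15) + (2)(0.5) + (4)(0.2) = 1.95
E[T²] = (0)²(0.15) + (1)²(0.15) + (2)²(0.5) + (4)²(0.2) = 5.35
V(T) = E[T²] − (E[T])² = 5.35 − (1.95)² = 1.5475
sd(T) = √1.5475 ≈ 1.2440

1.2440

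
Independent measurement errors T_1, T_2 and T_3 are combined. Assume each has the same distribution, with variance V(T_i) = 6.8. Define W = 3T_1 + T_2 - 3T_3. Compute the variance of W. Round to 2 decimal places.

129.20

By independence, V(W) = (3)²V(T_1) + (1)²V(T_2) + (-3)²V(T_3)
= (3)²·6.8 + (1)²·6.8 + (-3)²·6.8 = 129.2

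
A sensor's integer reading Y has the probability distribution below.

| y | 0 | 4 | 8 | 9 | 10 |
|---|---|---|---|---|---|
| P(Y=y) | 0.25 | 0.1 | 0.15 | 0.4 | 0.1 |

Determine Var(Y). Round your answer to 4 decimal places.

E[Y] = (0)(0.25) + (4)(0.1) + (8)(0.15) + (9)(0.4) + (10)(0.1) = 6.2
E[Y²] = (0)²(0.25) + (4)²(0.1) + (8)²(0.15) + (9)²(0.4) + (10)²(0.1) = 53.6
Var(Y) = E[Y²] − (E[Y])² = 53.6 − (6.2)² = 15.16

15.1600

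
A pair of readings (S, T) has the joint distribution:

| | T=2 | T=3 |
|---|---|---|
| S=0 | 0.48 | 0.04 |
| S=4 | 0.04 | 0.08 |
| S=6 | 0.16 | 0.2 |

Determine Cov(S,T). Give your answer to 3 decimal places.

E[S] = 2.64,  E[T] = 2.32
E[ST] = 6.8
Cov(S,T) = E[ST] − E[S]E[T] = 6.8 − (2.64)(2.32) = 0.6752

0.675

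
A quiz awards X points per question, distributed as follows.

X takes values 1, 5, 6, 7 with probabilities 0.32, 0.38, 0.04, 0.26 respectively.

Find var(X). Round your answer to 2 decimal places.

E[X] = (1)(0.32) + (5)(0.38) + (6)(0.04) + (7)(0.26) = 4.28
E[X²] = (1)²(0.32) + (5)²(0.38) + (6)²(0.04) + (7)²(0.26) = 24
var(X) = E[X²] − (E[X])² = 24 − (4.28)² = 5.6816

5.68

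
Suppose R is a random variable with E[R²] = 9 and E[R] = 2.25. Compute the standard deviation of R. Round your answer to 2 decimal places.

Var(R) = 9 − (2.25)² = 3.9375
SD(R) = √3.9375 ≈ 1.98

1.98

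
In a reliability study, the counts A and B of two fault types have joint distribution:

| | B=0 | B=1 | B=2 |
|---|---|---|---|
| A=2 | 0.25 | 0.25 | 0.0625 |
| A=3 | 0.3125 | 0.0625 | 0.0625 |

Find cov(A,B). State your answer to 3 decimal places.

-0.059

E[A] = 2.4375,  E[B] = 0.5625
E[AB] = 1.3125
cov(A,B) = E[AB] − E[A]E[B] = 1.3125 − (2.4375)(0.5625) = -0.05859375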